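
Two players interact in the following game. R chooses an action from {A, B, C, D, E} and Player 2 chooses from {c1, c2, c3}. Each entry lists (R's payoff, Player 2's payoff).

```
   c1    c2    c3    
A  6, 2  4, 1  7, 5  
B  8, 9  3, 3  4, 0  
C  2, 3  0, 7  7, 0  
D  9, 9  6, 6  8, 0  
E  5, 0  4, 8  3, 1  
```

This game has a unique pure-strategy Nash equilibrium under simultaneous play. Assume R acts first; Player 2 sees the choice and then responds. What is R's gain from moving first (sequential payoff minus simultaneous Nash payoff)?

0

Player 2 best-responds to each possible R move:
- A: Player 2 compares 2, 1, 5 and picks c3; R would get 7.
- B: Player 2 compares 9, 3, 0 and picks c1; R would get 8.
- C: Player 2 compares 3, 7, 0 and picks c2; R would get 0.
- D: Player 2 compares 9, 6, 0 and picks c1; R would get 9.
- E: Player 2 compares 0, 8, 1 and picks c2; R would get 4.
Among 7, 8, 0, 9, 4, the best is 9 at D. Subgame-perfect outcome: (D, c1) with payoffs (9, 9).
For the simultaneous game, intersect best replies.
R's best replies: c1→D; c2→D; c3→D.
Player 2's best replies: A→c3; B→c1; C→c2; D→c1; E→c2.
Only (D, c1) has each player best-responding; Nash payoffs (9, 9).
R's commitment gain: 9 − 9 = 0.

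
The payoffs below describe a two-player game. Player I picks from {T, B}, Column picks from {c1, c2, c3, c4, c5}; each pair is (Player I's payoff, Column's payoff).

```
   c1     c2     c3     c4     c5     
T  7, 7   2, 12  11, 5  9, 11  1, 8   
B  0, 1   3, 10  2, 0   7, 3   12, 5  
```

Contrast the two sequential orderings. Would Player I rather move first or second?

If Player I leads: Column's best replies are T→c2, B→c2; Player I's induced payoffs 2, 3; outcome (B, c2), payoffs (3, 10).
If Column leads: Player I's best replies are c1→T, c2→B, c3→T, c4→T, c5→B; Column's induced payoffs 7, 10, 5, 11, 5; outcome (T, c4), payoffs (9, 11).
Player I gets 3 moving first and 9 moving second, so Player I prefers to move second.

second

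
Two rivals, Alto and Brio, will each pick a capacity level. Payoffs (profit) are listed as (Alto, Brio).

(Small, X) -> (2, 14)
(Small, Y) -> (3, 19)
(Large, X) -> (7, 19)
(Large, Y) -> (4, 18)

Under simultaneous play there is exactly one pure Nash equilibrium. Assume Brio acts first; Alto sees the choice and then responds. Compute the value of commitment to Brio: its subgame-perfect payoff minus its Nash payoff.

Solve by backward induction (Brio leads).
- X: BR = Large, leader payoff 19.
- Y: BR = Large, leader payoff 18.
Maximizing over 19, 18, Brio chooses X. Subgame-perfect outcome: (Large, X) with payoffs (7, 19).
For the simultaneous game, intersect best replies.
Alto's best replies: X→Large; Y→Large.
Brio's best replies: Small→Y; Large→X.
Only (Large, X) has each player best-responding; Nash payoffs (7, 19).
Brio's commitment gain: 19 − 19 = 0.

0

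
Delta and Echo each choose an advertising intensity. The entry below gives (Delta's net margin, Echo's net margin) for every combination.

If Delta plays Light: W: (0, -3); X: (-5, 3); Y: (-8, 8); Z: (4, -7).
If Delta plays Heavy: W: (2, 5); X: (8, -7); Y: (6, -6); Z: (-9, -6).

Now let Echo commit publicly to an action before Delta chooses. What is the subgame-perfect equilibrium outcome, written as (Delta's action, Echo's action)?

(Heavy, W)

Solve by backward induction (Echo leads).
- W → Delta plays Heavy (best of 0, 2); Echo gets 5.
- X → Delta plays Heavy (best of -5, 8); Echo gets -7.
- Y → Delta plays Heavy (best of -8, 6); Echo gets -6.
- Z → Delta plays Light (best of 4, -9); Echo gets -7.
Echo's induced payoffs are 5, -7, -6, -7, so Echo commits to W. Subgame-perfect outcome: (Heavy, W) with payoffs (2, 5).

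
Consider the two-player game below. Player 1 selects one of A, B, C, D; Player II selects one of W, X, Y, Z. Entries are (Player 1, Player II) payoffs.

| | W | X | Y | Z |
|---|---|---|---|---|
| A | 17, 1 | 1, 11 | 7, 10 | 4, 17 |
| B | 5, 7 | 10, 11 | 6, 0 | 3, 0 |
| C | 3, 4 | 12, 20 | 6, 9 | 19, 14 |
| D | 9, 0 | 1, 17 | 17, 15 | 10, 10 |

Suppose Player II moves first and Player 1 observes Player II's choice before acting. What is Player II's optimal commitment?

X

Backward induction with Player II moving first.
- W: BR = A, leader payoff 1.
- X: BR = C, leader payoff 20.
- Y: BR = D, leader payoff 15.
- Z: BR = C, leader payoff 14.
Among 1, 20, 15, 14, the best is 20 at X. Subgame-perfect outcome: (C, X) with payoffs (12, 20).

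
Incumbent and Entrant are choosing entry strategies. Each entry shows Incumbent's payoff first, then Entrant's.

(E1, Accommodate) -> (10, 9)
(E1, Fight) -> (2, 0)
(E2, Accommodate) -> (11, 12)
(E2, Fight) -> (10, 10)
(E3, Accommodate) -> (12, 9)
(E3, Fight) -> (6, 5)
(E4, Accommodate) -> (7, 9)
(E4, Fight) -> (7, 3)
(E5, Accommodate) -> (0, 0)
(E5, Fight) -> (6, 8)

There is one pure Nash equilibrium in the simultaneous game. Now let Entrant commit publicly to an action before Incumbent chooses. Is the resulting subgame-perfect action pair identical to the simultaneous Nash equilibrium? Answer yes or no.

no

Work backward from Incumbent's decision.
- Accommodate: Incumbent compares 10, 11, 12, 7, 0 and picks E3; Entrant would get 9.
- Fight: Incumbent compares 2, 10, 6, 7, 6 and picks E2; Entrant would get 10.
Entrant's induced payoffs are 9, 10, so Entrant commits to Fight. Subgame-perfect outcome: (E2, Fight) with payoffs (10, 10).
Now find the simultaneous Nash equilibrium.
Incumbent's best replies: Accommodate→E3; Fight→E2.
Entrant's best replies: E1→Accommodate; E2→Accommodate; E3→Accommodate; E4→Accommodate; E5→Fight.
The unique mutual best reply is (E3, Accommodate), giving (12, 9).
Sequential outcome (E2, Fight) differs from the Nash profile (E3, Accommodate).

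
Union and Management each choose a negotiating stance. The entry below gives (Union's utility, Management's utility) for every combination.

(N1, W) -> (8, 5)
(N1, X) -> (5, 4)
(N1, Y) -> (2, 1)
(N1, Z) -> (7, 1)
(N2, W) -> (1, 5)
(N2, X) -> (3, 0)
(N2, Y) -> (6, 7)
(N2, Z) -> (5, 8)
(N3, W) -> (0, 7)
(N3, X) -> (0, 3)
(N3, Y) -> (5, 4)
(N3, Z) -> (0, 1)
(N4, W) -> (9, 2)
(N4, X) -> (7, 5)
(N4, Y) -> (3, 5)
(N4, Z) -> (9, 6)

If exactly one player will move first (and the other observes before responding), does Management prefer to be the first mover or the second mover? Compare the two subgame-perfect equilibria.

first

If Union leads: Management's best replies are N1→W, N2→Z, N3→W, N4→Z; Union's induced payoffs 8, 5, 0, 9; outcome (N4, Z), payoffs (9, 6).
If Management leads: Union's best replies are W→N4, X→N4, Y→N2, Z→N4; Management's induced payoffs 2, 5, 7, 6; outcome (N2, Y), payoffs (6, 7).
Management gets 7 moving first and 6 moving second, so Management prefers to move first.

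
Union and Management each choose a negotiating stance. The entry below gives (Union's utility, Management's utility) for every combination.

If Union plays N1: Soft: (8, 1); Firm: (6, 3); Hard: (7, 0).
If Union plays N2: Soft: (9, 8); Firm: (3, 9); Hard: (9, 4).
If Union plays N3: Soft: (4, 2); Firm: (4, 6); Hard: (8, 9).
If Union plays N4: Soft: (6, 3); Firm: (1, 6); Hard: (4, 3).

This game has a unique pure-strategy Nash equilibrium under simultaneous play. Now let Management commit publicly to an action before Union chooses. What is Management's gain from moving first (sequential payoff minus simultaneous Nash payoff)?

Solve by backward induction (Management leads).
- Soft → Union plays N2 (best of 8, 9, 4, 6); Management gets 8.
- Firm → Union plays N1 (best of 6, 3, 4, 1); Management gets 3.
- Hard → Union plays N2 (best of 7, 9, 8, 4); Management gets 4.
Management's induced payoffs are 8, 3, 4, so Management commits to Soft. Subgame-perfect outcome: (N2, Soft) with payoffs (9, 8).
Under simultaneous play:
Union's best replies: Soft→N2; Firm→N1; Hard→N2.
Management's best replies: N1→Firm; N2→Firm; N3→Hard; N4→Firm.
The unique mutual best reply is (N1, Firm), giving (6, 3).
Management's commitment gain: 8 − 3 = 5.

5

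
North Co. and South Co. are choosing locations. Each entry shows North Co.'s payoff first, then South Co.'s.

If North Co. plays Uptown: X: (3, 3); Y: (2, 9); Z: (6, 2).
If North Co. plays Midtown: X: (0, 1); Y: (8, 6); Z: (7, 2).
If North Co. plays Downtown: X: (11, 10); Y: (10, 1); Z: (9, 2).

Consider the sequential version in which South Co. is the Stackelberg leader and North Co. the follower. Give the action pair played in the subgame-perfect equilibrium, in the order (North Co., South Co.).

Backward induction with South Co. moving first.
- X: North Co. compares 3, 0, 11 and picks Downtown; South Co. would get 10.
- Y: North Co. compares 2, 8, 10 and picks Downtown; South Co. would get 1.
- Z: North Co. compares 6, 7, 9 and picks Downtown; South Co. would get 2.
Maximizing over 10, 1, 2, South Co. chooses X. Subgame-perfect outcome: (Downtown, X) with payoffs (11, 10).

(Downtown, X)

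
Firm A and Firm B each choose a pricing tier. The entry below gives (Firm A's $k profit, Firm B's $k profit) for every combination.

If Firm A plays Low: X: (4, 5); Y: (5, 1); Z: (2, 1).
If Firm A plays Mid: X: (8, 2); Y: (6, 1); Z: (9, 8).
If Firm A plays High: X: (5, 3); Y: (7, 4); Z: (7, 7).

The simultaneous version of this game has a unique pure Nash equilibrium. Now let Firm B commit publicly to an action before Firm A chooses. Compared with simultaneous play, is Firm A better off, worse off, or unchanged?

Backward induction with Firm B moving first.
- X: Firm A compares 4, 8, 5 and picks Mid; Firm B would get 2.
- Y: Firm A compares 5, 6, 7 and picks High; Firm B would get 4.
- Z: Firm A compares 2, 9, 7 and picks Mid; Firm B would get 8.
Firm B's induced payoffs are 2, 4, 8, so Firm B commits to Z. Subgame-perfect outcome: (Mid, Z) with payoffs (9, 8).
Now find the simultaneous Nash equilibrium.
Firm A's best replies: X→Mid; Y→High; Z→Mid.
Firm B's best replies: Low→X; Mid→Z; High→Z.
The unique mutual best reply is (Mid, Z), giving (9, 8).
Firm A earns 9 sequentially versus 9 at the Nash outcome: unchanged.

unchanged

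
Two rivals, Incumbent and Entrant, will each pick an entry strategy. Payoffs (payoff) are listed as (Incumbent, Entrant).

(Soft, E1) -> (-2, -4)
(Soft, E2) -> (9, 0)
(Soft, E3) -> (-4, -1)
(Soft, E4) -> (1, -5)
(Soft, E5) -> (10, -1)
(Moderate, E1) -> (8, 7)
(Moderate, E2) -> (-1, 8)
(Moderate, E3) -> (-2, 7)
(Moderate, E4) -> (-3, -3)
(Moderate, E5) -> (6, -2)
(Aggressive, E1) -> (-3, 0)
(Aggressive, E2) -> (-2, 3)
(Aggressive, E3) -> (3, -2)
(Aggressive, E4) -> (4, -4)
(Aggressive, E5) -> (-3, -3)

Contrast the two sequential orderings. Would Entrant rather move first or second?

first

If Incumbent leads: Entrant's best replies are Soft→E2, Moderate→E2, Aggressive→E2; Incumbent's induced payoffs 9, -1, -2; outcome (Soft, E2), payoffs (9, 0).
If Entrant leads: Incumbent's best replies are E1→Moderate, E2→Soft, E3→Aggressive, E4→Aggressive, E5→Soft; Entrant's induced payoffs 7, 0, -2, -4, -1; outcome (Moderate, E1), payoffs (8, 7).
Entrant gets 7 moving first and 0 moving second, so Entrant prefers to move first.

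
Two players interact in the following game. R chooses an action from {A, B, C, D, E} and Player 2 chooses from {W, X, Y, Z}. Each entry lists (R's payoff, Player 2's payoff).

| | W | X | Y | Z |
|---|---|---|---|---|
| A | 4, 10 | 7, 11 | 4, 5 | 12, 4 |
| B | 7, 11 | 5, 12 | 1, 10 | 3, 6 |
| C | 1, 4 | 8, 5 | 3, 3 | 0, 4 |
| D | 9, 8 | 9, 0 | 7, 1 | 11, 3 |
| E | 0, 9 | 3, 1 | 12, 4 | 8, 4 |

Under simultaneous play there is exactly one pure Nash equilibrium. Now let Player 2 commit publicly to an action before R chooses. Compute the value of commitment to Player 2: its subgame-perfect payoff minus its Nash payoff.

Work backward from R's decision.
- W: R compares 4, 7, 1, 9, 0 and picks D; Player 2 would get 8.
- X: R compares 7, 5, 8, 9, 3 and picks D; Player 2 would get 0.
- Y: R compares 4, 1, 3, 7, 12 and picks E; Player 2 would get 4.
- Z: R compares 12, 3, 0, 11, 8 and picks A; Player 2 would get 4.
Maximizing over 8, 0, 4, 4, Player 2 chooses W. Subgame-perfect outcome: (D, W) with payoffs (9, 8).
Under simultaneous play:
R's best replies: W→D; X→D; Y→E; Z→A.
Player 2's best replies: A→X; B→X; C→X; D→W; E→W.
Only (D, W) has each player best-responding; Nash payoffs (9, 8).
Player 2's commitment gain: 8 − 8 = 0.

0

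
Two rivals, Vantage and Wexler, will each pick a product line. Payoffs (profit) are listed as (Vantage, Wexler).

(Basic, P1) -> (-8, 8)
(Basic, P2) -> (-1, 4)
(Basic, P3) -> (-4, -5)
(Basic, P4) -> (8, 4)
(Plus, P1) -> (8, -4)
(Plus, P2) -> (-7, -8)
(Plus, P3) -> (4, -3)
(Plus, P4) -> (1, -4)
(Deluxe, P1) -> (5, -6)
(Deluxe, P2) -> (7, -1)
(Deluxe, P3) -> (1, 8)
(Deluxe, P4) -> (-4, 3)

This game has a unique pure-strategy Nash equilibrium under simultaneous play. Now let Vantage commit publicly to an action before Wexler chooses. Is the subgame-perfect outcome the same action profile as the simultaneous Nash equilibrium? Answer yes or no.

Work backward from Wexler's decision.
- Basic: BR = P1, leader payoff -8.
- Plus: BR = P3, leader payoff 4.
- Deluxe: BR = P3, leader payoff 1.
Maximizing over -8, 4, 1, Vantage chooses Plus. Subgame-perfect outcome: (Plus, P3) with payoffs (4, -3).
Now find the simultaneous Nash equilibrium.
Vantage's best replies: P1→Plus; P2→Deluxe; P3→Plus; P4→Basic.
Wexler's best replies: Basic→P1; Plus→P3; Deluxe→P3.
Only (Plus, P3) has each player best-responding; Nash payoffs (4, -3).
Sequential outcome (Plus, P3) coincides with the Nash profile (Plus, P3).

yes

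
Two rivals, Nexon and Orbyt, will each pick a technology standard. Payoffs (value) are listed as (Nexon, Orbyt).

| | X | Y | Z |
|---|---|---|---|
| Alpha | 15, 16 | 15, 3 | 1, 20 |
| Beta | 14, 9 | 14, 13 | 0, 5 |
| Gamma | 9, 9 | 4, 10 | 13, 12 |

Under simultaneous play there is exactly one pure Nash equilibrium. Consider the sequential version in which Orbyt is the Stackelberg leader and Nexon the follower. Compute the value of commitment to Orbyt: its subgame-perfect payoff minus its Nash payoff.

4

Solve by backward induction (Orbyt leads).
- X → Nexon plays Alpha (best of 15, 14, 9); Orbyt gets 16.
- Y → Nexon plays Alpha (best of 15, 14, 4); Orbyt gets 3.
- Z → Nexon plays Gamma (best of 1, 0, 13); Orbyt gets 12.
Among 16, 3, 12, the best is 16 at X. Subgame-perfect outcome: (Alpha, X) with payoffs (15, 16).
Under simultaneous play:
Nexon's best replies: X→Alpha; Y→Alpha; Z→Gamma.
Orbyt's best replies: Alpha→Z; Beta→Y; Gamma→Z.
Only (Gamma, Z) has each player best-responding; Nash payoffs (13, 12).
Orbyt's commitment gain: 16 − 12 = 4.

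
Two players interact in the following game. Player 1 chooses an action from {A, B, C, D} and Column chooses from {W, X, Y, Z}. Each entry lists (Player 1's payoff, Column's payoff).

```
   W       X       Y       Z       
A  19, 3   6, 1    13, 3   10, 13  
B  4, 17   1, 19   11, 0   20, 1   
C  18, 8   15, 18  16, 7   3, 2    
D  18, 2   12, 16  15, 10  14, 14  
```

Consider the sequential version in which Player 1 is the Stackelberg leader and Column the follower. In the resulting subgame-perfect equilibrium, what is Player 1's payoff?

15

Work backward from Column's decision.
- A: BR = Z, leader payoff 10.
- B: BR = X, leader payoff 1.
- C: BR = X, leader payoff 15.
- D: BR = X, leader payoff 12.
Player 1's induced payoffs are 10, 1, 15, 12, so Player 1 commits to C. Subgame-perfect outcome: (C, X) with payoffs (15, 18).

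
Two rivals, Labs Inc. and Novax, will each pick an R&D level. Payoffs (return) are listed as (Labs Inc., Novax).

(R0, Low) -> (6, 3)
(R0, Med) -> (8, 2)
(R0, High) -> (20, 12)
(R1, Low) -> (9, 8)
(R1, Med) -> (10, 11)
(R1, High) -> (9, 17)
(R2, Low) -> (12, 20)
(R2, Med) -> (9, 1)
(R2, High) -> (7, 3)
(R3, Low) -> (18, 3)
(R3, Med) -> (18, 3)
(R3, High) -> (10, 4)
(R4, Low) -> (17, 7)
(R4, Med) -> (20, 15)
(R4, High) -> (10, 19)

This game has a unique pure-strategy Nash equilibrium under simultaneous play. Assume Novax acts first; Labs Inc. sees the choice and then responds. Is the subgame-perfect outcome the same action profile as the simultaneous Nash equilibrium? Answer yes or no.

no

Work backward from Labs Inc.'s decision.
- Low: Labs Inc. compares 6, 9, 12, 18, 17 and picks R3; Novax would get 3.
- Med: Labs Inc. compares 8, 10, 9, 18, 20 and picks R4; Novax would get 15.
- High: Labs Inc. compares 20, 9, 7, 10, 10 and picks R0; Novax would get 12.
Among 3, 15, 12, the best is 15 at Med. Subgame-perfect outcome: (R4, Med) with payoffs (20, 15).
For the simultaneous game, intersect best replies.
Labs Inc.'s best replies: Low→R3; Med→R4; High→R0.
Novax's best replies: R0→High; R1→High; R2→Low; R3→High; R4→High.
The unique mutual best reply is (R0, High), giving (20, 12).
Sequential outcome (R4, Med) differs from the Nash profile (R0, High).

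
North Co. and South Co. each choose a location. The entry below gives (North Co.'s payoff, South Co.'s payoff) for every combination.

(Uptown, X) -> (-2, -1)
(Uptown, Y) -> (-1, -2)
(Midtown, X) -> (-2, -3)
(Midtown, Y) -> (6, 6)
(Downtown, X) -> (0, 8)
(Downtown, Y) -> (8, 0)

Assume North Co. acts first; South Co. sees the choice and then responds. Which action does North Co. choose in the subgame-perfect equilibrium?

Midtown

South Co. best-responds to each possible North Co. move:
- Uptown → South Co. plays X (best of -1, -2); North Co. gets -2.
- Midtown → South Co. plays Y (best of -3, 6); North Co. gets 6.
- Downtown → South Co. plays X (best of 8, 0); North Co. gets 0.
North Co.'s induced payoffs are -2, 6, 0, so North Co. commits to Midtown. Subgame-perfect outcome: (Midtown, Y) with payoffs (6, 6).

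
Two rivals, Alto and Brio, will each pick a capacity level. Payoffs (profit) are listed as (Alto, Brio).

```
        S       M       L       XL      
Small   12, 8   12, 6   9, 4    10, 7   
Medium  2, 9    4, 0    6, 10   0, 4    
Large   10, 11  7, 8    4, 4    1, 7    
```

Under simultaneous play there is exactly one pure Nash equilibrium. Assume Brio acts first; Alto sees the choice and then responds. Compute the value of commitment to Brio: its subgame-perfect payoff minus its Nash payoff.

Alto best-responds to each possible Brio move:
- S → Alto plays Small (best of 12, 2, 10); Brio gets 8.
- M → Alto plays Small (best of 12, 4, 7); Brio gets 6.
- L → Alto plays Small (best of 9, 6, 4); Brio gets 4.
- XL → Alto plays Small (best of 10, 0, 1); Brio gets 7.
Maximizing over 8, 6, 4, 7, Brio chooses S. Subgame-perfect outcome: (Small, S) with payoffs (12, 8).
Now find the simultaneous Nash equilibrium.
Alto's best replies: S→Small; M→Small; L→Small; XL→Small.
Brio's best replies: Small→S; Medium→L; Large→S.
The unique mutual best reply is (Small, S), giving (12, 8).
Brio's commitment gain: 8 − 8 = 0.

0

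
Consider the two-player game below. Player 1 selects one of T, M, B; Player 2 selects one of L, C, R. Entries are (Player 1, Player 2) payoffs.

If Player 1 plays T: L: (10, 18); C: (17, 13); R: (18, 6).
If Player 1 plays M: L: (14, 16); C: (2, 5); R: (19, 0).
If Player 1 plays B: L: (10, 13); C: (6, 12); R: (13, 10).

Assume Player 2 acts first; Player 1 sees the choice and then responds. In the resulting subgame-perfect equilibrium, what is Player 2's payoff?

Player 1 best-responds to each possible Player 2 move:
- L: BR = M, leader payoff 16.
- C: BR = T, leader payoff 13.
- R: BR = M, leader payoff 0.
Maximizing over 16, 13, 0, Player 2 chooses L. Subgame-perfect outcome: (M, L) with payoffs (14, 16).

16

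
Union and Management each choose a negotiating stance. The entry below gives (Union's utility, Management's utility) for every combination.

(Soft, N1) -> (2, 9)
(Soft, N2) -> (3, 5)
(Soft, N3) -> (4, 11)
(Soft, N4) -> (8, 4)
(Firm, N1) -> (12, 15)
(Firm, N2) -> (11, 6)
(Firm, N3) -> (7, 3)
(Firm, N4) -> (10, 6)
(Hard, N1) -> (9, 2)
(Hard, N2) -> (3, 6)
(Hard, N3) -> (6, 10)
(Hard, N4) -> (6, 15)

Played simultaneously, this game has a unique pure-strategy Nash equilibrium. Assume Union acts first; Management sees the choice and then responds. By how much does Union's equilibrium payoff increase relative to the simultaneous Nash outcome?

Backward induction with Union moving first.
- Soft: Management compares 9, 5, 11, 4 and picks N3; Union would get 4.
- Firm: Management compares 15, 6, 3, 6 and picks N1; Union would get 12.
- Hard: Management compares 2, 6, 10, 15 and picks N4; Union would get 6.
Union's induced payoffs are 4, 12, 6, so Union commits to Firm. Subgame-perfect outcome: (Firm, N1) with payoffs (12, 15).
Under simultaneous play:
Union's best replies: N1→Firm; N2→Firm; N3→Firm; N4→Firm.
Management's best replies: Soft→N3; Firm→N1; Hard→N4.
Only (Firm, N1) has each player best-responding; Nash payoffs (12, 15).
Union's commitment gain: 12 − 12 = 0.

0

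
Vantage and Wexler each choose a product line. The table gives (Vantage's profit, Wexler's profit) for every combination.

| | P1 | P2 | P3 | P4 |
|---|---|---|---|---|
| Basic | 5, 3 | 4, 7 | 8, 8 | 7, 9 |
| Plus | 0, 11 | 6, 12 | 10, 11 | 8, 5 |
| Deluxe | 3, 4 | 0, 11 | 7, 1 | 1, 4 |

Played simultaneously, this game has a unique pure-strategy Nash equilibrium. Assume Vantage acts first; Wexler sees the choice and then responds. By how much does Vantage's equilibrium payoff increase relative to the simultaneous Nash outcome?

Backward induction with Vantage moving first.
- Basic: BR = P4, leader payoff 7.
- Plus: BR = P2, leader payoff 6.
- Deluxe: BR = P2, leader payoff 0.
Among 7, 6, 0, the best is 7 at Basic. Subgame-perfect outcome: (Basic, P4) with payoffs (7, 9).
For the simultaneous game, intersect best replies.
Vantage's best replies: P1→Basic; P2→Plus; P3→Plus; P4→Plus.
Wexler's best replies: Basic→P4; Plus→P2; Deluxe→P2.
Only (Plus, P2) has each player best-responding; Nash payoffs (6, 12).
Vantage's commitment gain: 7 − 6 = 1.

1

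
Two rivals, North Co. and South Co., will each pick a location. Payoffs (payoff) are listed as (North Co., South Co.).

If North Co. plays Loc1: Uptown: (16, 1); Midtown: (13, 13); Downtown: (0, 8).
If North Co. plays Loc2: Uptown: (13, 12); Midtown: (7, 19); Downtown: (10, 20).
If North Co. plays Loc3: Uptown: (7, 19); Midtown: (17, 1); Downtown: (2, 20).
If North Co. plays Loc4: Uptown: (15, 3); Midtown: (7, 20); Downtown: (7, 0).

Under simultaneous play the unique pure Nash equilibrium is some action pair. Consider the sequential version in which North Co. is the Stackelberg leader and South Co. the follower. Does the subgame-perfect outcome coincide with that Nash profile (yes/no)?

Work backward from South Co.'s decision.
- Loc1: BR = Midtown, leader payoff 13.
- Loc2: BR = Downtown, leader payoff 10.
- Loc3: BR = Downtown, leader payoff 2.
- Loc4: BR = Midtown, leader payoff 7.
North Co.'s induced payoffs are 13, 10, 2, 7, so North Co. commits to Loc1. Subgame-perfect outcome: (Loc1, Midtown) with payoffs (13, 13).
For the simultaneous game, intersect best replies.
North Co.'s best replies: Uptown→Loc1; Midtown→Loc3; Downtown→Loc2.
South Co.'s best replies: Loc1→Midtown; Loc2→Downtown; Loc3→Downtown; Loc4→Midtown.
Only (Loc2, Downtown) has each player best-responding; Nash payoffs (10, 20).
Sequential outcome (Loc1, Midtown) differs from the Nash profile (Loc2, Downtown).

no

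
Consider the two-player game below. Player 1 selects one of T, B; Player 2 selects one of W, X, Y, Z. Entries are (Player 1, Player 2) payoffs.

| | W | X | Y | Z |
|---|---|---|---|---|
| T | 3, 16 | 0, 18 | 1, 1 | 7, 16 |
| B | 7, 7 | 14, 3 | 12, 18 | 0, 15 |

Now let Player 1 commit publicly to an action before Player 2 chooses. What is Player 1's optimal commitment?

Solve by backward induction (Player 1 leads).
- T: Player 2 compares 16, 18, 1, 16 and picks X; Player 1 would get 0.
- B: Player 2 compares 7, 3, 18, 15 and picks Y; Player 1 would get 12.
Player 1's induced payoffs are 0, 12, so Player 1 commits to B. Subgame-perfect outcome: (B, Y) with payoffs (12, 18).

B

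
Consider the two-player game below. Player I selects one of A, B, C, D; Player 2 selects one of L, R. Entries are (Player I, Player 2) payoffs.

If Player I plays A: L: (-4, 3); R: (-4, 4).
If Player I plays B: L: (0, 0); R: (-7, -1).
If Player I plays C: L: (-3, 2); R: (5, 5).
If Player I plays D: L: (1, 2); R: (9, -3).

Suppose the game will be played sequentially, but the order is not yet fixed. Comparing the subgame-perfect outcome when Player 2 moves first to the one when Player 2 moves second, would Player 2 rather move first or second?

If Player I leads: Player 2's best replies are A→R, B→L, C→R, D→L; Player I's induced payoffs -4, 0, 5, 1; outcome (C, R), payoffs (5, 5).
If Player 2 leads: Player I's best replies are L→D, R→D; Player 2's induced payoffs 2, -3; outcome (D, L), payoffs (1, 2).
Player 2 gets 2 moving first and 5 moving second, so Player 2 prefers to move second.

second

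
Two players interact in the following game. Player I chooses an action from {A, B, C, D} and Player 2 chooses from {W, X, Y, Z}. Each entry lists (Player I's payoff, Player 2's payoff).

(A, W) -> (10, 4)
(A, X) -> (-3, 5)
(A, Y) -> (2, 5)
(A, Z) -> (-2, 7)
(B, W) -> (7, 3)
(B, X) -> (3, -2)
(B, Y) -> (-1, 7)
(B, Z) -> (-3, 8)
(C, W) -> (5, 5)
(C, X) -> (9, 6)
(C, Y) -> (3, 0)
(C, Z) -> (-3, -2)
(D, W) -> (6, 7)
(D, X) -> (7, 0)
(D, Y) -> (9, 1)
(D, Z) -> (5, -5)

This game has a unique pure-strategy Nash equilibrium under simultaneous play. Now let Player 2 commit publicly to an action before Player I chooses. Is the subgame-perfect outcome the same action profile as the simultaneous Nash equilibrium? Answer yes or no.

yes

Backward induction with Player 2 moving first.
- W: BR = A, leader payoff 4.
- X: BR = C, leader payoff 6.
- Y: BR = D, leader payoff 1.
- Z: BR = D, leader payoff -5.
Among 4, 6, 1, -5, the best is 6 at X. Subgame-perfect outcome: (C, X) with payoffs (9, 6).
Now find the simultaneous Nash equilibrium.
Player I's best replies: W→A; X→C; Y→D; Z→D.
Player 2's best replies: A→Z; B→Z; C→X; D→W.
Only (C, X) has each player best-responding; Nash payoffs (9, 6).
Sequential outcome (C, X) coincides with the Nash profile (C, X).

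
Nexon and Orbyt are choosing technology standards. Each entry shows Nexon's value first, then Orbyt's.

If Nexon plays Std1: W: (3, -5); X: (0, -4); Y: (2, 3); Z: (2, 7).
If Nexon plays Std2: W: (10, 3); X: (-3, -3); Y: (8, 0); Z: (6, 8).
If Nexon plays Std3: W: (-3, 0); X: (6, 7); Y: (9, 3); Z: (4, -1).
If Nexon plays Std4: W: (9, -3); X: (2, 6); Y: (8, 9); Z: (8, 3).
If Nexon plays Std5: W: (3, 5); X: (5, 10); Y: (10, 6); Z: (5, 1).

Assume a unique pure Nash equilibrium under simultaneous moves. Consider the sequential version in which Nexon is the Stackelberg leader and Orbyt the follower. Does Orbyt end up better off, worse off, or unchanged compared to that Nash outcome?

better off

Orbyt best-responds to each possible Nexon move:
- Std1: Orbyt compares -5, -4, 3, 7 and picks Z; Nexon would get 2.
- Std2: Orbyt compares 3, -3, 0, 8 and picks Z; Nexon would get 6.
- Std3: Orbyt compares 0, 7, 3, -1 and picks X; Nexon would get 6.
- Std4: Orbyt compares -3, 6, 9, 3 and picks Y; Nexon would get 8.
- Std5: Orbyt compares 5, 10, 6, 1 and picks X; Nexon would get 5.
Maximizing over 2, 6, 6, 8, 5, Nexon chooses Std4. Subgame-perfect outcome: (Std4, Y) with payoffs (8, 9).
For the simultaneous game, intersect best replies.
Nexon's best replies: W→Std2; X→Std3; Y→Std5; Z→Std4.
Orbyt's best replies: Std1→Z; Std2→Z; Std3→X; Std4→Y; Std5→X.
The unique mutual best reply is (Std3, X), giving (6, 7).
Orbyt earns 9 sequentially versus 7 at the Nash outcome: better off.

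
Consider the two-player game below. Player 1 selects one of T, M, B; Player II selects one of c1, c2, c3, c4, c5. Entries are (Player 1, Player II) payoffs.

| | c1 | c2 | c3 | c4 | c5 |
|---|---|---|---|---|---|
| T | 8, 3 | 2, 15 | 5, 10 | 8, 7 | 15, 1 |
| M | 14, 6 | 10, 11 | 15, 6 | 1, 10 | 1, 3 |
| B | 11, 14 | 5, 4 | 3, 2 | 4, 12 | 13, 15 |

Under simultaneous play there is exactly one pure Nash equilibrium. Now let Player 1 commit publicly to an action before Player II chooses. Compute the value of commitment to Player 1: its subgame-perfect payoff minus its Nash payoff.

3

Player II best-responds to each possible Player 1 move:
- T: Player II compares 3, 15, 10, 7, 1 and picks c2; Player 1 would get 2.
- M: Player II compares 6, 11, 6, 10, 3 and picks c2; Player 1 would get 10.
- B: Player II compares 14, 4, 2, 12, 15 and picks c5; Player 1 would get 13.
Player 1's induced payoffs are 2, 10, 13, so Player 1 commits to B. Subgame-perfect outcome: (B, c5) with payoffs (13, 15).
Under simultaneous play:
Player 1's best replies: c1→M; c2→M; c3→M; c4→T; c5→T.
Player II's best replies: T→c2; M→c2; B→c5.
The unique mutual best reply is (M, c2), giving (10, 11).
Player 1's commitment gain: 13 − 10 = 3.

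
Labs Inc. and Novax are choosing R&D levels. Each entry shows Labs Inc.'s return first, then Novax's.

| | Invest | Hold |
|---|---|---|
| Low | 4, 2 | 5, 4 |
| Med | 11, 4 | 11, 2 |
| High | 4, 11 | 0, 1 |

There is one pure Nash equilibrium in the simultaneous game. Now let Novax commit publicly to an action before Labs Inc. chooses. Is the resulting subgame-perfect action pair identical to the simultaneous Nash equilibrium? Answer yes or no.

yes

Solve by backward induction (Novax leads).
- Invest: Labs Inc. compares 4, 11, 4 and picks Med; Novax would get 4.
- Hold: Labs Inc. compares 5, 11, 0 and picks Med; Novax would get 2.
Maximizing over 4, 2, Novax chooses Invest. Subgame-perfect outcome: (Med, Invest) with payoffs (11, 4).
Under simultaneous play:
Labs Inc.'s best replies: Invest→Med; Hold→Med.
Novax's best replies: Low→Hold; Med→Invest; High→Invest.
Only (Med, Invest) has each player best-responding; Nash payoffs (11, 4).
Sequential outcome (Med, Invest) coincides with the Nash profile (Med, Invest).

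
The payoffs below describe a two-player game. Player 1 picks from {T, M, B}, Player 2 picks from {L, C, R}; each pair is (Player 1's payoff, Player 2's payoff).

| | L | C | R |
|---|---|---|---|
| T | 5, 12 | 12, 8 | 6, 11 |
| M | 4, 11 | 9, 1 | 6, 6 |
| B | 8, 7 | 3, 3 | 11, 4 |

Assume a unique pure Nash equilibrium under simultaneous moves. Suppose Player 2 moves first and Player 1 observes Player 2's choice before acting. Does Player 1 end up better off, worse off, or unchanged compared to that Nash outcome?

better off

Backward induction with Player 2 moving first.
- L: BR = B, leader payoff 7.
- C: BR = T, leader payoff 8.
- R: BR = B, leader payoff 4.
Maximizing over 7, 8, 4, Player 2 chooses C. Subgame-perfect outcome: (T, C) with payoffs (12, 8).
Now find the simultaneous Nash equilibrium.
Player 1's best replies: L→B; C→T; R→B.
Player 2's best replies: T→L; M→L; B→L.
The unique mutual best reply is (B, L), giving (8, 7).
Player 1 earns 12 sequentially versus 8 at the Nash outcome: better off.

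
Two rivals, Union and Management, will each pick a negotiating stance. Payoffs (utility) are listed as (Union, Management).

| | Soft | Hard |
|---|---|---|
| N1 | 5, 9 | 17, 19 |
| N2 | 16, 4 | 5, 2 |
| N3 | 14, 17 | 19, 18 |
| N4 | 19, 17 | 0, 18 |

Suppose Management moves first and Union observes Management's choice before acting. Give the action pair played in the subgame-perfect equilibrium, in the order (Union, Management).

Union best-responds to each possible Management move:
- Soft: BR = N4, leader payoff 17.
- Hard: BR = N3, leader payoff 18.
Among 17, 18, the best is 18 at Hard. Subgame-perfect outcome: (N3, Hard) with payoffs (19, 18).

(N3, Hard)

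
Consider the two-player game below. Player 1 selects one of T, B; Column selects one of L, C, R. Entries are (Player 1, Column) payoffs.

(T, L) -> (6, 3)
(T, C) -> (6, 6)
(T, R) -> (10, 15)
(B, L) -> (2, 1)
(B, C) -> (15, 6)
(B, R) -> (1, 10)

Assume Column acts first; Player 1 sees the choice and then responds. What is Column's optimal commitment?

R

Backward induction with Column moving first.
- L → Player 1 plays T (best of 6, 2); Column gets 3.
- C → Player 1 plays B (best of 6, 15); Column gets 6.
- R → Player 1 plays T (best of 10, 1); Column gets 15.
Column's induced payoffs are 3, 6, 15, so Column commits to R. Subgame-perfect outcome: (T, R) with payoffs (10, 15).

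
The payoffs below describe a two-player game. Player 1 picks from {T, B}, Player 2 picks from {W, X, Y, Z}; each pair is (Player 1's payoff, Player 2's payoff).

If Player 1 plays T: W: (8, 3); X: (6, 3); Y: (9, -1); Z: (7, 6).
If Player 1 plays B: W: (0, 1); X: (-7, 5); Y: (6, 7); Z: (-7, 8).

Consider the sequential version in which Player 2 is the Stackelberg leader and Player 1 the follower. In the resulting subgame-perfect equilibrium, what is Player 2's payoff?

Backward induction with Player 2 moving first.
- W → Player 1 plays T (best of 8, 0); Player 2 gets 3.
- X → Player 1 plays T (best of 6, -7); Player 2 gets 3.
- Y → Player 1 plays T (best of 9, 6); Player 2 gets -1.
- Z → Player 1 plays T (best of 7, -7); Player 2 gets 6.
Among 3, 3, -1, 6, the best is 6 at Z. Subgame-perfect outcome: (T, Z) with payoffs (7, 6).

6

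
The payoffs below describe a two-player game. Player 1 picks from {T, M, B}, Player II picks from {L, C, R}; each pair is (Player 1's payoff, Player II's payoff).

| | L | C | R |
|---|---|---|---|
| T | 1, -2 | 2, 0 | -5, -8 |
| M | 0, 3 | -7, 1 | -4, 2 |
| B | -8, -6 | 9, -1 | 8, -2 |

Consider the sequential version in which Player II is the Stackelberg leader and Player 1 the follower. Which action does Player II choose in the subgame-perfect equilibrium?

C

Work backward from Player 1's decision.
- L: Player 1 compares 1, 0, -8 and picks T; Player II would get -2.
- C: Player 1 compares 2, -7, 9 and picks B; Player II would get -1.
- R: Player 1 compares -5, -4, 8 and picks B; Player II would get -2.
Player II's induced payoffs are -2, -1, -2, so Player II commits to C. Subgame-perfect outcome: (B, C) with payoffs (9, -1).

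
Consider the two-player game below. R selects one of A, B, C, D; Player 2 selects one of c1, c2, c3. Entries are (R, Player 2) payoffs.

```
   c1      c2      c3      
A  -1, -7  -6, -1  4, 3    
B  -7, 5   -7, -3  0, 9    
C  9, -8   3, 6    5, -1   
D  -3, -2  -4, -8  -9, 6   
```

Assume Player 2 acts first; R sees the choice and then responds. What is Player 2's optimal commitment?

Work backward from R's decision.
- c1 → R plays C (best of -1, -7, 9, -3); Player 2 gets -8.
- c2 → R plays C (best of -6, -7, 3, -4); Player 2 gets 6.
- c3 → R plays C (best of 4, 0, 5, -9); Player 2 gets -1.
Player 2's induced payoffs are -8, 6, -1, so Player 2 commits to c2. Subgame-perfect outcome: (C, c2) with payoffs (3, 6).

c2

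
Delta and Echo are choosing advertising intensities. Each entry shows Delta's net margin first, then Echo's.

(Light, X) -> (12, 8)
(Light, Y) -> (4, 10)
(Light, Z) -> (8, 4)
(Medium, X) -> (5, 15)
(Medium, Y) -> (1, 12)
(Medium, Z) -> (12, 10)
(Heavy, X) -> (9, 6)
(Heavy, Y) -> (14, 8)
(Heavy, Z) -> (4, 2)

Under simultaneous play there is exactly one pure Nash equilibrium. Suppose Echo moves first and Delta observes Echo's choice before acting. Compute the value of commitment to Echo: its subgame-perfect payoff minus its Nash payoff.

Work backward from Delta's decision.
- X: BR = Light, leader payoff 8.
- Y: BR = Heavy, leader payoff 8.
- Z: BR = Medium, leader payoff 10.
Maximizing over 8, 8, 10, Echo chooses Z. Subgame-perfect outcome: (Medium, Z) with payoffs (12, 10).
For the simultaneous game, intersect best replies.
Delta's best replies: X→Light; Y→Heavy; Z→Medium.
Echo's best replies: Light→Y; Medium→X; Heavy→Y.
Only (Heavy, Y) has each player best-responding; Nash payoffs (14, 8).
Echo's commitment gain: 10 − 8 = 2.

2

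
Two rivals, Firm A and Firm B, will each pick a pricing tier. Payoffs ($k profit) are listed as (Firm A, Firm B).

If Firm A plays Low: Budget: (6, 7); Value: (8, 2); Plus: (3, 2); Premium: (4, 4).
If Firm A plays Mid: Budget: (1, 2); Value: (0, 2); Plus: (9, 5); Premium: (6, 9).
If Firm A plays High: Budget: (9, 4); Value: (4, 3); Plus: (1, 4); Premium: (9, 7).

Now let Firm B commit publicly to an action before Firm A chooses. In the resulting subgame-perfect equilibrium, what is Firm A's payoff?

Firm A best-responds to each possible Firm B move:
- Budget → Firm A plays High (best of 6, 1, 9); Firm B gets 4.
- Value → Firm A plays Low (best of 8, 0, 4); Firm B gets 2.
- Plus → Firm A plays Mid (best of 3, 9, 1); Firm B gets 5.
- Premium → Firm A plays High (best of 4, 6, 9); Firm B gets 7.
Maximizing over 4, 2, 5, 7, Firm B chooses Premium. Subgame-perfect outcome: (High, Premium) with payoffs (9, 7).

9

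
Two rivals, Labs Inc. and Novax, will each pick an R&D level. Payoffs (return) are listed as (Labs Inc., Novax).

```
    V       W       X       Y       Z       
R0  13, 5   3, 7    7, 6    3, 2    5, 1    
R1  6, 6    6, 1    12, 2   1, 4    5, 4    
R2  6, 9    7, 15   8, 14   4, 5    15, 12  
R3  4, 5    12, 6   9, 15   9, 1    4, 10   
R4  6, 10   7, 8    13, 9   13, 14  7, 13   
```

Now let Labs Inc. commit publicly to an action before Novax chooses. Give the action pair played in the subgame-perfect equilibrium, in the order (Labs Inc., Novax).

(R4, Y)

Backward induction with Labs Inc. moving first.
- R0 → Novax plays W (best of 5, 7, 6, 2, 1); Labs Inc. gets 3.
- R1 → Novax plays V (best of 6, 1, 2, 4, 4); Labs Inc. gets 6.
- R2 → Novax plays W (best of 9, 15, 14, 5, 12); Labs Inc. gets 7.
- R3 → Novax plays X (best of 5, 6, 15, 1, 10); Labs Inc. gets 9.
- R4 → Novax plays Y (best of 10, 8, 9, 14, 13); Labs Inc. gets 13.
Labs Inc.'s induced payoffs are 3, 6, 7, 9, 13, so Labs Inc. commits to R4. Subgame-perfect outcome: (R4, Y) with payoffs (13, 14).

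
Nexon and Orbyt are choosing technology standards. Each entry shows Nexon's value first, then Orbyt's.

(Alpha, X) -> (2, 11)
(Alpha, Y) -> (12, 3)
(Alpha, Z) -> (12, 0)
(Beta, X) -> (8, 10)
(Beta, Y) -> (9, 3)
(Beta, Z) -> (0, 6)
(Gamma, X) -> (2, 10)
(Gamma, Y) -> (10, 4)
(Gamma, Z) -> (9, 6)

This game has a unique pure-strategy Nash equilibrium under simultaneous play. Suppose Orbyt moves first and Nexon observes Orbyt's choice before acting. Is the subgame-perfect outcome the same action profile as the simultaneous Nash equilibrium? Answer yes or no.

yes

Work backward from Nexon's decision.
- X → Nexon plays Beta (best of 2, 8, 2); Orbyt gets 10.
- Y → Nexon plays Alpha (best of 12, 9, 10); Orbyt gets 3.
- Z → Nexon plays Alpha (best of 12, 0, 9); Orbyt gets 0.
Maximizing over 10, 3, 0, Orbyt chooses X. Subgame-perfect outcome: (Beta, X) with payoffs (8, 10).
For the simultaneous game, intersect best replies.
Nexon's best replies: X→Beta; Y→Alpha; Z→Alpha.
Orbyt's best replies: Alpha→X; Beta→X; Gamma→X.
The unique mutual best reply is (Beta, X), giving (8, 10).
Sequential outcome (Beta, X) coincides with the Nash profile (Beta, X).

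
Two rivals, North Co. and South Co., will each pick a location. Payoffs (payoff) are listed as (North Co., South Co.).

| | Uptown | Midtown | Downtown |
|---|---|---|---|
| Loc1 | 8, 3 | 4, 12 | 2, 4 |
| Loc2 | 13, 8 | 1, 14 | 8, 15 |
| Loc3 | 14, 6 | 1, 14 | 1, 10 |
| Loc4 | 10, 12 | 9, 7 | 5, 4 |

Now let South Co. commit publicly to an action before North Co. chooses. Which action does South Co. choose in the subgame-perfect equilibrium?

Downtown

North Co. best-responds to each possible South Co. move:
- Uptown: North Co. compares 8, 13, 14, 10 and picks Loc3; South Co. would get 6.
- Midtown: North Co. compares 4, 1, 1, 9 and picks Loc4; South Co. would get 7.
- Downtown: North Co. compares 2, 8, 1, 5 and picks Loc2; South Co. would get 15.
Maximizing over 6, 7, 15, South Co. chooses Downtown. Subgame-perfect outcome: (Loc2, Downtown) with payoffs (8, 15).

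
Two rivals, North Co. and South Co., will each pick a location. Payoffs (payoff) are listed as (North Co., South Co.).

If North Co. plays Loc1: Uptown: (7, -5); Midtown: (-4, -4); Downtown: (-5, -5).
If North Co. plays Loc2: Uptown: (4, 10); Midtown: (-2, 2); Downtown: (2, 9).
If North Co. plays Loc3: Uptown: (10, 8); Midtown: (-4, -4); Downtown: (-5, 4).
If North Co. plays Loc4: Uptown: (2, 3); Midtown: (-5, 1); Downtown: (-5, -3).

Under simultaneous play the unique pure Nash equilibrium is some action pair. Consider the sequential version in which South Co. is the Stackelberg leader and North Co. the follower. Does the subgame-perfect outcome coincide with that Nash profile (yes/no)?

no

Work backward from North Co.'s decision.
- Uptown: BR = Loc3, leader payoff 8.
- Midtown: BR = Loc2, leader payoff 2.
- Downtown: BR = Loc2, leader payoff 9.
Among 8, 2, 9, the best is 9 at Downtown. Subgame-perfect outcome: (Loc2, Downtown) with payoffs (2, 9).
For the simultaneous game, intersect best replies.
North Co.'s best replies: Uptown→Loc3; Midtown→Loc2; Downtown→Loc2.
South Co.'s best replies: Loc1→Midtown; Loc2→Uptown; Loc3→Uptown; Loc4→Uptown.
The unique mutual best reply is (Loc3, Uptown), giving (10, 8).
Sequential outcome (Loc2, Downtown) differs from the Nash profile (Loc3, Uptown).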